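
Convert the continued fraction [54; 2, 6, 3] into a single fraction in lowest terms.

Compute successive convergents:
a_0 = 54: 54/1
a_1 = 2: 109/2
a_2 = 6: 708/13
a_3 = 3: 2233/41

2233/41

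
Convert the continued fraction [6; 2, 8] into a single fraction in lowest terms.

Start with 8.
2 + 1/(8/1) = 2 + 1/8 = 17/8
6 + 1/(17/8) = 6 + 8/17 = 110/17

110/17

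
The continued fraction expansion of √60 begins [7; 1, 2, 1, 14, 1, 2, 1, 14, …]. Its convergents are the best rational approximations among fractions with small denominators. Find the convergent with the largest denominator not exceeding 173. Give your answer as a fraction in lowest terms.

488/63

a_0 = 7: 7/1  (≤ bound)
a_1 = 1: 8/1  (≤ bound)
a_2 = 2: 23/3  (≤ bound)
a_3 = 1: 31/4  (≤ bound)
a_4 = 14: 457/59  (≤ bound)
a_5 = 1: 488/63  (≤ bound)
a_6 = 2: 1433/185  (> 173, stop)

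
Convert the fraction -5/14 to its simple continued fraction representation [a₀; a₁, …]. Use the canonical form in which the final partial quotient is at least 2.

-5 = -1·14 + 9, so a_0 = -1
14 = 1·9 + 5, so a_1 = 1
9 = 1·5 + 4, so a_2 = 1
5 = 1·4 + 1, so a_3 = 1
4 = 4·1 + 0, so a_4 = 4

[-1; 1, 1, 1, 4]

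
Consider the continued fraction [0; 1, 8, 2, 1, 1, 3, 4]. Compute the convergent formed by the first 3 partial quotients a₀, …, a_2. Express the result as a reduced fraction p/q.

8/9

a_0 = 0: 0/1
a_1 = 1: 1/1
a_2 = 8: 8/9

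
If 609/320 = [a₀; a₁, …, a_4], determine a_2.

609 = 1·320 + 289, so a_0 = 1
320 = 1·289 + 31, so a_1 = 1
289 = 9·31 + 10, so a_2 = 9

9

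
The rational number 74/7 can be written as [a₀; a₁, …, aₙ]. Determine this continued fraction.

[10; 1, 1, 3]

Repeatedly divide and take the remainder:
74 = 10·7 + 4, so a_0 = 10
7 = 1·4 + 3, so a_1 = 1
4 = 1·3 + 1, so a_2 = 1
3 = 3·1 + 0, so a_3 = 3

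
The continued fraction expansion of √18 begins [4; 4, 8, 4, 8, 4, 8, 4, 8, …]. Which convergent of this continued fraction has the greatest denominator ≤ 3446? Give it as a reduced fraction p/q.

a_0 = 4: 4/1  (≤ bound)
a_1 = 4: 17/4  (≤ bound)
a_2 = 8: 140/33  (≤ bound)
a_3 = 4: 577/136  (≤ bound)
a_4 = 8: 4756/1121  (≤ bound)
a_5 = 4: 19601/4620  (> 3446, stop)

4756/1121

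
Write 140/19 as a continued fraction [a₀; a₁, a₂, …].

[7; 2, 1, 2, 2]

⌊140/19⌋ = 7, remainder 7
⌊19/7⌋ = 2, remainder 5
⌊7/5⌋ = 1, remainder 2
⌊5/2⌋ = 2, remainder 1
⌊2/1⌋ = 2, remainder 0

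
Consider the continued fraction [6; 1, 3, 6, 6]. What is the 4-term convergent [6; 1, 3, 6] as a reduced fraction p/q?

Start with 6.
3 + 1/(6/1) = 3 + 1/6 = 19/6
1 + 1/(19/6) = 1 + 6/19 = 25/19
6 + 1/(25/19) = 6 + 19/25 = 169/25

169/25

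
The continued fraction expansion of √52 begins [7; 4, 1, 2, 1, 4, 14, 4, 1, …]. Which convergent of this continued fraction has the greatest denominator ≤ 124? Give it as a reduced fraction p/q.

List convergents until the denominator exceeds the bound:
a_0 = 7: 7/1  (≤ bound)
a_1 = 4: 29/4  (≤ bound)
a_2 = 1: 36/5  (≤ bound)
a_3 = 2: 101/14  (≤ bound)
a_4 = 1: 137/19  (≤ bound)
a_5 = 4: 649/90  (≤ bound)
a_6 = 14: 9223/1279  (> 124, stop)

649/90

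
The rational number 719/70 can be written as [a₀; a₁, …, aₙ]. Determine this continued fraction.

[10; 3, 1, 2, 6]

719 = 10·70 + 19, so a_0 = 10
70 = 3·19 + 13, so a_1 = 3
19 = 1·13 + 6, so a_2 = 1
13 = 2·6 + 1, so a_3 = 2
6 = 6·1 + 0, so a_4 = 6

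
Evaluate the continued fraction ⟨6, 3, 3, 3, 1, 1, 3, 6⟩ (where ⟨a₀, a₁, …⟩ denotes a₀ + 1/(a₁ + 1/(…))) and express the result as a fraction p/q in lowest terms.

Collapse the nested fraction from the inside out:
Start with 6.
3 + 1/(6/1) = 3 + 1/6 = 19/6
1 + 1/(19/6) = 1 + 6/19 = 25/19
1 + 1/(25/19) = 1 + 19/25 = 44/25
3 + 1/(44/25) = 3 + 25/44 = 157/44
3 + 1/(157/44) = 3 + 44/157 = 515/157
3 + 1/(515/157) = 3 + 157/515 = 1702/515
6 + 1/(1702/515) = 6 + 515/1702 = 10727/1702

10727/1702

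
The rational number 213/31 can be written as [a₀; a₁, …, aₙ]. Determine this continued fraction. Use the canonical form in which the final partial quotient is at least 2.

Repeatedly divide and take the remainder:
⌊213/31⌋ = 6, remainder 27
⌊31/27⌋ = 1, remainder 4
⌊27/4⌋ = 6, remainder 3
⌊4/3⌋ = 1, remainder 1
⌊3/1⌋ = 3, remainder 0

[6; 1, 6, 1, 3]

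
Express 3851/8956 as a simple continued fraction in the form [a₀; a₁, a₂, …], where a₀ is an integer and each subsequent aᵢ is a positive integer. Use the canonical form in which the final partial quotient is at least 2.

[0; 2, 3, 14, 11, 8]

⌊3851/8956⌋ = 0, remainder 3851
⌊8956/3851⌋ = 2, remainder 1254
⌊3851/1254⌋ = 3, remainder 89
⌊1254/89⌋ = 14, remainder 8
⌊89/8⌋ = 11, remainder 1
⌊8/1⌋ = 8, remainder 0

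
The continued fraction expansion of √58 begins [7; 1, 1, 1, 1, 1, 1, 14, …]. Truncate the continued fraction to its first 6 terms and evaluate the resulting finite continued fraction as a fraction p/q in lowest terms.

61/8

Start with 1.
1 + 1/(1/1) = 1 + 1/1 = 2/1
1 + 1/(2/1) = 1 + 1/2 = 3/2
1 + 1/(3/2) = 1 + 2/3 = 5/3
1 + 1/(5/3) = 1 + 3/5 = 8/5
7 + 1/(8/5) = 7 + 5/8 = 61/8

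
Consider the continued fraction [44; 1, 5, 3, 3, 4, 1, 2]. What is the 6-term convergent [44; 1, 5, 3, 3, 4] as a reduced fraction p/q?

12152/271

Start with 4.
3 + 1/(4/1) = 3 + 1/4 = 13/4
3 + 1/(13/4) = 3 + 4/13 = 43/13
5 + 1/(43/13) = 5 + 13/43 = 228/43
1 + 1/(228/43) = 1 + 43/228 = 271/228
44 + 1/(271/228) = 44 + 228/271 = 12152/271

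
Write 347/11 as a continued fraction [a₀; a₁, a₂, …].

[31; 1, 1, 5]

347 ÷ 11 → quotient 31, remainder 6
11 ÷ 6 → quotient 1, remainder 5
6 ÷ 5 → quotient 1, remainder 1
5 ÷ 1 → quotient 5, remainder 0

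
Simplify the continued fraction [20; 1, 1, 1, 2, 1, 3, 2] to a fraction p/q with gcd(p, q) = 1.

1919/93

Build up convergents one term at a time:
a_0 = 20: 20/1
a_1 = 1: 21/1
a_2 = 1: 41/2
a_3 = 1: 62/3
a_4 = 2: 165/8
a_5 = 1: 227/11
a_6 = 3: 846/41
a_7 = 2: 1919/93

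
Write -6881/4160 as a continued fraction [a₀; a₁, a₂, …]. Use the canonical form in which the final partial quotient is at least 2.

[-2; 2, 1, 8, 6, 26]

-6881 ÷ 4160 → quotient -2, remainder 1439
4160 ÷ 1439 → quotient 2, remainder 1282
1439 ÷ 1282 → quotient 1, remainder 157
1282 ÷ 157 → quotient 8, remainder 26
157 ÷ 26 → quotient 6, remainder 1
26 ÷ 1 → quotient 26, remainder 0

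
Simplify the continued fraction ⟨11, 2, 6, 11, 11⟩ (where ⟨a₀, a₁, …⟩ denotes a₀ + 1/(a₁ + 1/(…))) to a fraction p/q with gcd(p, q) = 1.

18431/1608

Starting at the tail and folding back:
Start with 11.
11 + 1/(11/1) = 11 + 1/11 = 122/11
6 + 1/(122/11) = 6 + 11/122 = 743/122
2 + 1/(743/122) = 2 + 122/743 = 1608/743
11 + 1/(1608/743) = 11 + 743/1608 = 18431/1608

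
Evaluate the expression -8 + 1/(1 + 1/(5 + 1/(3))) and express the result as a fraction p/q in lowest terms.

Compute successive convergents:
a_0 = -8: -8/1
a_1 = 1: -7/1
a_2 = 5: -43/6
a_3 = 3: -136/19

-136/19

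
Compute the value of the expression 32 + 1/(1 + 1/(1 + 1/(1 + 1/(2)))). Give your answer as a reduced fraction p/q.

261/8

Starting at the tail and folding back:
Start with 2.
1 + 1/(2/1) = 1 + 1/2 = 3/2
1 + 1/(3/2) = 1 + 2/3 = 5/3
1 + 1/(5/3) = 1 + 3/5 = 8/5
32 + 1/(8/5) = 32 + 5/8 = 261/8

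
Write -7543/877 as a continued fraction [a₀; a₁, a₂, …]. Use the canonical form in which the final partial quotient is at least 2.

[-9; 2, 1, 1, 43, 4]

Apply division with remainder until the remainder is 0:
-7543 = -9·877 + 350, so a_0 = -9
877 = 2·350 + 177, so a_1 = 2
350 = 1·177 + 173, so a_2 = 1
177 = 1·173 + 4, so a_3 = 1
173 = 43·4 + 1, so a_4 = 43
4 = 4·1 + 0, so a_5 = 4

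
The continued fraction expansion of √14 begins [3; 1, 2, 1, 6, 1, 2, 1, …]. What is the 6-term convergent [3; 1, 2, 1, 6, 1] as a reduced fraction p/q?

116/31

Build up convergents one term at a time:
a_0 = 3: 3/1
a_1 = 1: 4/1
a_2 = 2: 11/3
a_3 = 1: 15/4
a_4 = 6: 101/27
a_5 = 1: 116/31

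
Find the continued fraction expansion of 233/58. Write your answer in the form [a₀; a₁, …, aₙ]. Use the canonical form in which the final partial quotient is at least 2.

[4; 58]

⌊233/58⌋ = 4, remainder 1
⌊58/1⌋ = 58, remainder 0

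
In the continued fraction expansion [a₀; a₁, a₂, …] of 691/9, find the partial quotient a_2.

3

⌊691/9⌋ = 76, remainder 7
⌊9/7⌋ = 1, remainder 2
⌊7/2⌋ = 3, remainder 1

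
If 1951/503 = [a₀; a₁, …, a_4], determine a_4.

15

Repeatedly divide and take the remainder:
1951 = 3·503 + 442, so a_0 = 3
503 = 1·442 + 61, so a_1 = 1
442 = 7·61 + 15, so a_2 = 7
61 = 4·15 + 1, so a_3 = 4
15 = 15·1 + 0, so a_4 = 15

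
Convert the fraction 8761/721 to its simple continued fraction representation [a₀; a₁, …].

8761 ÷ 721 → quotient 12, remainder 109
721 ÷ 109 → quotient 6, remainder 67
109 ÷ 67 → quotient 1, remainder 42
67 ÷ 42 → quotient 1, remainder 25
42 ÷ 25 → quotient 1, remainder 17
25 ÷ 17 → quotient 1, remainder 8
17 ÷ 8 → quotient 2, remainder 1
8 ÷ 1 → quotient 8, remainder 0

[12; 6, 1, 1, 1, 1, 2, 8]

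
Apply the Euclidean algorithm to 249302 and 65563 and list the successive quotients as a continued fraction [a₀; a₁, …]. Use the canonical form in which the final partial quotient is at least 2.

[3; 1, 4, 15, 1, 13, 58]

Apply division with remainder until the remainder is 0:
249302 = 3·65563 + 52613, so a_0 = 3
65563 = 1·52613 + 12950, so a_1 = 1
52613 = 4·12950 + 813, so a_2 = 4
12950 = 15·813 + 755, so a_3 = 15
813 = 1·755 + 58, so a_4 = 1
755 = 13·58 + 1, so a_5 = 13
58 = 58·1 + 0, so a_6 = 58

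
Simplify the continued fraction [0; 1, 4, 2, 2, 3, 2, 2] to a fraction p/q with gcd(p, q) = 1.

419/514

Start with 2.
2 + 1/(2/1) = 2 + 1/2 = 5/2
3 + 1/(5/2) = 3 + 2/5 = 17/5
2 + 1/(17/5) = 2 + 5/17 = 39/17
2 + 1/(39/17) = 2 + 17/39 = 95/39
4 + 1/(95/39) = 4 + 39/95 = 419/95
1 + 1/(419/95) = 1 + 95/419 = 514/419
0 + 1/(514/419) = 0 + 419/514 = 419/514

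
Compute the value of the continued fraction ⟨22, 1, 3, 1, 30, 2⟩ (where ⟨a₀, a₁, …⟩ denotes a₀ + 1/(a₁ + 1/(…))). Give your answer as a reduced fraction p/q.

7136/313

Compute successive convergents:
a_0 = 22: 22/1
a_1 = 1: 23/1
a_2 = 3: 91/4
a_3 = 1: 114/5
a_4 = 30: 3511/154
a_5 = 2: 7136/313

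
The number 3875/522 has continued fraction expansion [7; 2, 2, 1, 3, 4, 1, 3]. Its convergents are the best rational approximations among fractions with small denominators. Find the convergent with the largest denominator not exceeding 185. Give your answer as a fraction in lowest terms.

List convergents until the denominator exceeds the bound:
a_0 = 7: 7/1  (≤ bound)
a_1 = 2: 15/2  (≤ bound)
a_2 = 2: 37/5  (≤ bound)
a_3 = 1: 52/7  (≤ bound)
a_4 = 3: 193/26  (≤ bound)
a_5 = 4: 824/111  (≤ bound)
a_6 = 1: 1017/137  (≤ bound)
a_7 = 3: 3875/522  (> 185, stop)

1017/137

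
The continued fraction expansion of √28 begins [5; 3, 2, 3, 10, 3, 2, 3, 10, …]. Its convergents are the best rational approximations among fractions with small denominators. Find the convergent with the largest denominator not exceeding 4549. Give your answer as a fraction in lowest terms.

9403/1777

List convergents until the denominator exceeds the bound:
a_0 = 5: 5/1  (≤ bound)
a_1 = 3: 16/3  (≤ bound)
a_2 = 2: 37/7  (≤ bound)
a_3 = 3: 127/24  (≤ bound)
a_4 = 10: 1307/247  (≤ bound)
a_5 = 3: 4048/765  (≤ bound)
a_6 = 2: 9403/1777  (≤ bound)
a_7 = 3: 32257/6096  (> 4549, stop)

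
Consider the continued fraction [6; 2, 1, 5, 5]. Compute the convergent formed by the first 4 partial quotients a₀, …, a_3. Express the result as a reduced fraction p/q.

Collapse the nested fraction from the inside out:
Start with 5.
1 + 1/(5/1) = 1 + 1/5 = 6/5
2 + 1/(6/5) = 2 + 5/6 = 17/6
6 + 1/(17/6) = 6 + 6/17 = 108/17

108/17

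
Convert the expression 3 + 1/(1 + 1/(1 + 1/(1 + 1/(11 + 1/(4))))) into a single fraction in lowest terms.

a_0 = 3: 3/1
a_1 = 1: 4/1
a_2 = 1: 7/2
a_3 = 1: 11/3
a_4 = 11: 128/35
a_5 = 4: 523/143

523/143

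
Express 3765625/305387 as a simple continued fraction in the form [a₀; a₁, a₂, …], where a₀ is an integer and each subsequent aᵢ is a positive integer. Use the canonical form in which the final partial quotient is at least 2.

Repeatedly divide and take the remainder:
⌊3765625/305387⌋ = 12, remainder 100981
⌊305387/100981⌋ = 3, remainder 2444
⌊100981/2444⌋ = 41, remainder 777
⌊2444/777⌋ = 3, remainder 113
⌊777/113⌋ = 6, remainder 99
⌊113/99⌋ = 1, remainder 14
⌊99/14⌋ = 7, remainder 1
⌊14/1⌋ = 14, remainder 0

[12; 3, 41, 3, 6, 1, 7, 14]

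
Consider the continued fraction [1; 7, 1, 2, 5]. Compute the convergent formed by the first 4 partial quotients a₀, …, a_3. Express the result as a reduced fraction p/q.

26/23

a_0 = 1: 1/1
a_1 = 7: 8/7
a_2 = 1: 9/8
a_3 = 2: 26/23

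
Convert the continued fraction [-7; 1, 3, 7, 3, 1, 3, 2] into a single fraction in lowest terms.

-6379/1022

Start with 2.
3 + 1/(2/1) = 3 + 1/2 = 7/2
1 + 1/(7/2) = 1 + 2/7 = 9/7
3 + 1/(9/7) = 3 + 7/9 = 34/9
7 + 1/(34/9) = 7 + 9/34 = 247/34
3 + 1/(247/34) = 3 + 34/247 = 775/247
1 + 1/(775/247) = 1 + 247/775 = 1022/775
-7 + 1/(1022/775) = -7 + 775/1022 = -6379/1022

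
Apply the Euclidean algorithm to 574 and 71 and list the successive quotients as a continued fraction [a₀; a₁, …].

⌊574/71⌋ = 8, remainder 6
⌊71/6⌋ = 11, remainder 5
⌊6/5⌋ = 1, remainder 1
⌊5/1⌋ = 5, remainder 0

[8; 11, 1, 5]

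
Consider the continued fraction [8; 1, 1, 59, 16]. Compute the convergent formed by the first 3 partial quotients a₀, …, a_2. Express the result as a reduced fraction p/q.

Work from the innermost term outward:
Start with 1.
1 + 1/(1/1) = 1 + 1/1 = 2/1
8 + 1/(2/1) = 8 + 1/2 = 17/2

17/2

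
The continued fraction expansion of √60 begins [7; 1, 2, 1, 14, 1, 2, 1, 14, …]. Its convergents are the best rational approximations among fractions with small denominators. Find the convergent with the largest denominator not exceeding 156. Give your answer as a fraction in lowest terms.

a_0 = 7: 7/1  (≤ bound)
a_1 = 1: 8/1  (≤ bound)
a_2 = 2: 23/3  (≤ bound)
a_3 = 1: 31/4  (≤ bound)
a_4 = 14: 457/59  (≤ bound)
a_5 = 1: 488/63  (≤ bound)
a_6 = 2: 1433/185  (> 156, stop)

488/63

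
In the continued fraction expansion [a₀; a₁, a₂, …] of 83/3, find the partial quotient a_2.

83 ÷ 3 → quotient 27, remainder 2
3 ÷ 2 → quotient 1, remainder 1
2 ÷ 1 → quotient 2, remainder 0

2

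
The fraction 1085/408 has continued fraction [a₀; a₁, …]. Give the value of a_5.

2

Run the Euclidean algorithm, recording each quotient:
⌊1085/408⌋ = 2, remainder 269
⌊408/269⌋ = 1, remainder 139
⌊269/139⌋ = 1, remainder 130
⌊139/130⌋ = 1, remainder 9
⌊130/9⌋ = 14, remainder 4
⌊9/4⌋ = 2, remainder 1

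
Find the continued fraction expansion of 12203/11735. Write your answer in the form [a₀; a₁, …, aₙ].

[1; 25, 13, 2, 1, 2, 4]

⌊12203/11735⌋ = 1, remainder 468
⌊11735/468⌋ = 25, remainder 35
⌊468/35⌋ = 13, remainder 13
⌊35/13⌋ = 2, remainder 9
⌊13/9⌋ = 1, remainder 4
⌊9/4⌋ = 2, remainder 1
⌊4/1⌋ = 4, remainder 0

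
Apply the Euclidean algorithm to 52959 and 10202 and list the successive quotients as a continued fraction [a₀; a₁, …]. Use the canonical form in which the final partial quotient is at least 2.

[5; 5, 4, 3, 1, 3, 2, 13]

52959 ÷ 10202 → quotient 5, remainder 1949
10202 ÷ 1949 → quotient 5, remainder 457
1949 ÷ 457 → quotient 4, remainder 121
457 ÷ 121 → quotient 3, remainder 94
121 ÷ 94 → quotient 1, remainder 27
94 ÷ 27 → quotient 3, remainder 13
27 ÷ 13 → quotient 2, remainder 1
13 ÷ 1 → quotient 13, remainder 0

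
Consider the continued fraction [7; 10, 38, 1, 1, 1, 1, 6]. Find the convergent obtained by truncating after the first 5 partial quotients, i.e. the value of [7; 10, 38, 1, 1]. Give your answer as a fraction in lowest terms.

5481/772

Starting at the tail and folding back:
Start with 1.
1 + 1/(1/1) = 1 + 1/1 = 2/1
38 + 1/(2/1) = 38 + 1/2 = 77/2
10 + 1/(77/2) = 10 + 2/77 = 772/77
7 + 1/(772/77) = 7 + 77/772 = 5481/772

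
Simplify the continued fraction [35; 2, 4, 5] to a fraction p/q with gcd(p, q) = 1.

1666/47

Starting at the tail and folding back:
Start with 5.
4 + 1/(5/1) = 4 + 1/5 = 21/5
2 + 1/(21/5) = 2 + 5/21 = 47/21
35 + 1/(47/21) = 35 + 21/47 = 1666/47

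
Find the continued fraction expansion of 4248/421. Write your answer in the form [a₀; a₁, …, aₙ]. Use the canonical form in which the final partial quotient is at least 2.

[10; 11, 12, 1, 2]

Apply division with remainder until the remainder is 0:
4248 = 10·421 + 38, so a_0 = 10
421 = 11·38 + 3, so a_1 = 11
38 = 12·3 + 2, so a_2 = 12
3 = 1·2 + 1, so a_3 = 1
2 = 2·1 + 0, so a_4 = 2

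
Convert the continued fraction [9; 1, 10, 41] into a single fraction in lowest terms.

4479/452

Build up convergents one term at a time:
a_0 = 9: 9/1
a_1 = 1: 10/1
a_2 = 10: 109/11
a_3 = 41: 4479/452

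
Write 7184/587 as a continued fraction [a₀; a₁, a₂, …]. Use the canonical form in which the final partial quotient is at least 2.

7184 = 12·587 + 140, so a_0 = 12
587 = 4·140 + 27, so a_1 = 4
140 = 5·27 + 5, so a_2 = 5
27 = 5·5 + 2, so a_3 = 5
5 = 2·2 + 1, so a_4 = 2
2 = 2·1 + 0, so a_5 = 2

[12; 4, 5, 5, 2, 2]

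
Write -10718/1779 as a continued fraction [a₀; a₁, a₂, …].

Apply division with remainder until the remainder is 0:
-10718 ÷ 1779 → quotient -7, remainder 1735
1779 ÷ 1735 → quotient 1, remainder 44
1735 ÷ 44 → quotient 39, remainder 19
44 ÷ 19 → quotient 2, remainder 6
19 ÷ 6 → quotient 3, remainder 1
6 ÷ 1 → quotient 6, remainder 0

[-7; 1, 39, 2, 3, 6]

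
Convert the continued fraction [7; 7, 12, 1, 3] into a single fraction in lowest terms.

a_0 = 7: 7/1
a_1 = 7: 50/7
a_2 = 12: 607/85
a_3 = 1: 657/92
a_4 = 3: 2578/361

2578/361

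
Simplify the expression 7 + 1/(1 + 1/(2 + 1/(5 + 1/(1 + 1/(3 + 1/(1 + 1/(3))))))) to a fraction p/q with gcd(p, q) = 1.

2682/349

a_0 = 7: 7/1
a_1 = 1: 8/1
a_2 = 2: 23/3
a_3 = 5: 123/16
a_4 = 1: 146/19
a_5 = 3: 561/73
a_6 = 1: 707/92
a_7 = 3: 2682/349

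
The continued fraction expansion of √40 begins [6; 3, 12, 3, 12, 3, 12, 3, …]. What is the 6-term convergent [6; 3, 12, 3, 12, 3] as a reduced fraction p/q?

27379/4329

Build up convergents one term at a time:
a_0 = 6: 6/1
a_1 = 3: 19/3
a_2 = 12: 234/37
a_3 = 3: 721/114
a_4 = 12: 8886/1405
a_5 = 3: 27379/4329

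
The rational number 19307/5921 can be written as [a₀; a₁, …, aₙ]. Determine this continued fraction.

19307 ÷ 5921 → quotient 3, remainder 1544
5921 ÷ 1544 → quotient 3, remainder 1289
1544 ÷ 1289 → quotient 1, remainder 255
1289 ÷ 255 → quotient 5, remainder 14
255 ÷ 14 → quotient 18, remainder 3
14 ÷ 3 → quotient 4, remainder 2
3 ÷ 2 → quotient 1, remainder 1
2 ÷ 1 → quotient 2, remainder 0

[3; 3, 1, 5, 18, 4, 1, 2]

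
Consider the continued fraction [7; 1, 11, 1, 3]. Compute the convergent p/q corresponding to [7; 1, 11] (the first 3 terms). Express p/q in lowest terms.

95/12

a_0 = 7: 7/1
a_1 = 1: 8/1
a_2 = 11: 95/12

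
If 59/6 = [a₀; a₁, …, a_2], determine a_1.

1

Run the Euclidean algorithm, recording each quotient:
59 ÷ 6 → quotient 9, remainder 5
6 ÷ 5 → quotient 1, remainder 1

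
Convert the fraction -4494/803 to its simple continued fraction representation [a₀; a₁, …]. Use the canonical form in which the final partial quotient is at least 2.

Repeatedly divide and take the remainder:
-4494 ÷ 803 → quotient -6, remainder 324
803 ÷ 324 → quotient 2, remainder 155
324 ÷ 155 → quotient 2, remainder 14
155 ÷ 14 → quotient 11, remainder 1
14 ÷ 1 → quotient 14, remainder 0

[-6; 2, 2, 11, 14]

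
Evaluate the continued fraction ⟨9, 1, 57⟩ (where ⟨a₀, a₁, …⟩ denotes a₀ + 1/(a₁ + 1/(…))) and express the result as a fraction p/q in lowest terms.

579/58

Starting at the tail and folding back:
Start with 57.
1 + 1/(57/1) = 1 + 1/57 = 58/57
9 + 1/(58/57) = 9 + 57/58 = 579/58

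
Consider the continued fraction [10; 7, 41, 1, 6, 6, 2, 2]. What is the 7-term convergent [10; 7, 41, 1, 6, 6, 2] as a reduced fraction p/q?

277333/27344

a_0 = 10: 10/1
a_1 = 7: 71/7
a_2 = 41: 2921/288
a_3 = 1: 2992/295
a_4 = 6: 20873/2058
a_5 = 6: 128230/12643
a_6 = 2: 277333/27344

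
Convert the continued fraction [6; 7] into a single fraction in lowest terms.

43/7

Use the convergent recurrence hₖ = aₖ·hₖ₋₁ + hₖ₋₂ (and likewise for the denominators kₖ):
a_0 = 6: 6/1
a_1 = 7: 43/7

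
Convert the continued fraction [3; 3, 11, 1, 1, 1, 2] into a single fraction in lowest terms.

Start with 2.
1 + 1/(2/1) = 1 + 1/2 = 3/2
1 + 1/(3/2) = 1 + 2/3 = 5/3
1 + 1/(5/3) = 1 + 3/5 = 8/5
11 + 1/(8/5) = 11 + 5/8 = 93/8
3 + 1/(93/8) = 3 + 8/93 = 287/93
3 + 1/(287/93) = 3 + 93/287 = 954/287

954/287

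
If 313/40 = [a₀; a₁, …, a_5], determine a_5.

⌊313/40⌋ = 7, remainder 33
⌊40/33⌋ = 1, remainder 7
⌊33/7⌋ = 4, remainder 5
⌊7/5⌋ = 1, remainder 2
⌊5/2⌋ = 2, remainder 1
⌊2/1⌋ = 2, remainder 0

2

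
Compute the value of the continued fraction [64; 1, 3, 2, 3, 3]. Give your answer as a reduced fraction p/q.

Starting at the tail and folding back:
Start with 3.
3 + 1/(3/1) = 3 + 1/3 = 10/3
2 + 1/(10/3) = 2 + 3/10 = 23/10
3 + 1/(23/10) = 3 + 10/23 = 79/23
1 + 1/(79/23) = 1 + 23/79 = 102/79
64 + 1/(102/79) = 64 + 79/102 = 6607/102

6607/102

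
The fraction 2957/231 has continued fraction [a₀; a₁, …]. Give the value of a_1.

1

2957 ÷ 231 → quotient 12, remainder 185
231 ÷ 185 → quotient 1, remainder 46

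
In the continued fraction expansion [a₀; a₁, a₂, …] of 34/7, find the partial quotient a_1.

1

Repeatedly divide and take the remainder:
34 ÷ 7 → quotient 4, remainder 6
7 ÷ 6 → quotient 1, remainder 1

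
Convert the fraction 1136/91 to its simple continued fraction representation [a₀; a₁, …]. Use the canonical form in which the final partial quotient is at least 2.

⌊1136/91⌋ = 12, remainder 44
⌊91/44⌋ = 2, remainder 3
⌊44/3⌋ = 14, remainder 2
⌊3/2⌋ = 1, remainder 1
⌊2/1⌋ = 2, remainder 0

[12; 2, 14, 1, 2]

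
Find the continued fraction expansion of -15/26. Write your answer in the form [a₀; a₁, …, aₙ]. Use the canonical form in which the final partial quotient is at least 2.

[-1; 2, 2, 1, 3]

-15 = -1·26 + 11, so a_0 = -1
26 = 2·11 + 4, so a_1 = 2
11 = 2·4 + 3, so a_2 = 2
4 = 1·3 + 1, so a_3 = 1
3 = 3·1 + 0, so a_4 = 3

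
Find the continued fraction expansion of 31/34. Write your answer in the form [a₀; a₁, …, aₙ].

Repeatedly divide and take the remainder:
31 = 0·34 + 31, so a_0 = 0
34 = 1·31 + 3, so a_1 = 1
31 = 10·3 + 1, so a_2 = 10
3 = 3·1 + 0, so a_3 = 3

[0; 1, 10, 3]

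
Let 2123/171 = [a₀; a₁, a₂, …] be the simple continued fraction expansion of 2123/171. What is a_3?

⌊2123/171⌋ = 12, remainder 71
⌊171/71⌋ = 2, remainder 29
⌊71/29⌋ = 2, remainder 13
⌊29/13⌋ = 2, remainder 3

2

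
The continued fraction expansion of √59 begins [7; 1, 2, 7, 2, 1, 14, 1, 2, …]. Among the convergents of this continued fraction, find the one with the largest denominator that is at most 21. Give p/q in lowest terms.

23/3

List convergents until the denominator exceeds the bound:
a_0 = 7: 7/1  (≤ bound)
a_1 = 1: 8/1  (≤ bound)
a_2 = 2: 23/3  (≤ bound)
a_3 = 7: 169/22  (> 21, stop)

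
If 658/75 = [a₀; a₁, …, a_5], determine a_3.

Apply division with remainder until the remainder is 0:
658 ÷ 75 → quotient 8, remainder 58
75 ÷ 58 → quotient 1, remainder 17
58 ÷ 17 → quotient 3, remainder 7
17 ÷ 7 → quotient 2, remainder 3

2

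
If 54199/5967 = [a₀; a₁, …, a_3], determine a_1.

12

⌊54199/5967⌋ = 9, remainder 496
⌊5967/496⌋ = 12, remainder 15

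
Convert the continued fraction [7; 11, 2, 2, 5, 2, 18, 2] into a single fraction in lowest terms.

a_0 = 7: 7/1
a_1 = 11: 78/11
a_2 = 2: 163/23
a_3 = 2: 404/57
a_4 = 5: 2183/308
a_5 = 2: 4770/673
a_6 = 18: 88043/12422
a_7 = 2: 180856/25517

180856/25517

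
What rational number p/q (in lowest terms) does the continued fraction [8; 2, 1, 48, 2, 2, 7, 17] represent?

778003/93335

a_0 = 8: 8/1
a_1 = 2: 17/2
a_2 = 1: 25/3
a_3 = 48: 1217/146
a_4 = 2: 2459/295
a_5 = 2: 6135/736
a_6 = 7: 45404/5447
a_7 = 17: 778003/93335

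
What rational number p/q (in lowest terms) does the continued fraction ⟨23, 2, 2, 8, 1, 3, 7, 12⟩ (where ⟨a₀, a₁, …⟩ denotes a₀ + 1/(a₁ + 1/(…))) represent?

Start with 12.
7 + 1/(12/1) = 7 + 1/12 = 85/12
3 + 1/(85/12) = 3 + 12/85 = 267/85
1 + 1/(267/85) = 1 + 85/267 = 352/267
8 + 1/(352/267) = 8 + 267/352 = 3083/352
2 + 1/(3083/352) = 2 + 352/3083 = 6518/3083
2 + 1/(6518/3083) = 2 + 3083/6518 = 16119/6518
23 + 1/(16119/6518) = 23 + 6518/16119 = 377255/16119

377255/16119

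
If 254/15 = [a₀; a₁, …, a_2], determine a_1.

1

Run the Euclidean algorithm, recording each quotient:
⌊254/15⌋ = 16, remainder 14
⌊15/14⌋ = 1, remainder 1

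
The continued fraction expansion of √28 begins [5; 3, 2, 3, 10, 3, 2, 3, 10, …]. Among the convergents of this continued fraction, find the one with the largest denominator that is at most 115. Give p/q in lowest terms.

127/24

a_0 = 5: 5/1  (≤ bound)
a_1 = 3: 16/3  (≤ bound)
a_2 = 2: 37/7  (≤ bound)
a_3 = 3: 127/24  (≤ bound)
a_4 = 10: 1307/247  (> 115, stop)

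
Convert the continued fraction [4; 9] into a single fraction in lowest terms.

37/9

a_0 = 4: 4/1
a_1 = 9: 37/9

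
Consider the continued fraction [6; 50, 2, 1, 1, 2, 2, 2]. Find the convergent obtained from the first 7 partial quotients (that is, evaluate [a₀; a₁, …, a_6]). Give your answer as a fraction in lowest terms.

Compute successive convergents:
a_0 = 6: 6/1
a_1 = 50: 301/50
a_2 = 2: 608/101
a_3 = 1: 909/151
a_4 = 1: 1517/252
a_5 = 2: 3943/655
a_6 = 2: 9403/1562

9403/1562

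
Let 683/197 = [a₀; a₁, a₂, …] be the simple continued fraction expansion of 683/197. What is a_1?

683 = 3·197 + 92, so a_0 = 3
197 = 2·92 + 13, so a_1 = 2

2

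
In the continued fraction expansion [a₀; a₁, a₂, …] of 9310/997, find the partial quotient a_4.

9310 = 9·997 + 337, so a_0 = 9
997 = 2·337 + 323, so a_1 = 2
337 = 1·323 + 14, so a_2 = 1
323 = 23·14 + 1, so a_3 = 23
14 = 14·1 + 0, so a_4 = 14

14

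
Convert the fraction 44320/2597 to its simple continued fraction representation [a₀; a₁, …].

44320 = 17·2597 + 171, so a_0 = 17
2597 = 15·171 + 32, so a_1 = 15
171 = 5·32 + 11, so a_2 = 5
32 = 2·11 + 10, so a_3 = 2
11 = 1·10 + 1, so a_4 = 1
10 = 10·1 + 0, so a_5 = 10

[17; 15, 5, 2, 1, 10]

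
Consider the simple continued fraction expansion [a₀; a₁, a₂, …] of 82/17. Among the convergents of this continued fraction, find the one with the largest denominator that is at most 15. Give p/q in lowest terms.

29/6

a_0 = 4: 4/1  (≤ bound)
a_1 = 1: 5/1  (≤ bound)
a_2 = 4: 24/5  (≤ bound)
a_3 = 1: 29/6  (≤ bound)
a_4 = 2: 82/17  (> 15, stop)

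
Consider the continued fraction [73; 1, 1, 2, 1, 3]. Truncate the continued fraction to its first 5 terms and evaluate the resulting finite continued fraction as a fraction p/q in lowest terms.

a_0 = 73: 73/1
a_1 = 1: 74/1
a_2 = 1: 147/2
a_3 = 2: 368/5
a_4 = 1: 515/7

515/7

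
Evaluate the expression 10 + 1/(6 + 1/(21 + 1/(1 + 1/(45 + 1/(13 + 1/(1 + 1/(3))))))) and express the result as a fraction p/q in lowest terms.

3422613/336692

Start with 3.
1 + 1/(3/1) = 1 + 1/3 = 4/3
13 + 1/(4/3) = 13 + 3/4 = 55/4
45 + 1/(55/4) = 45 + 4/55 = 2479/55
1 + 1/(2479/55) = 1 + 55/2479 = 2534/2479
21 + 1/(2534/2479) = 21 + 2479/2534 = 55693/2534
6 + 1/(55693/2534) = 6 + 2534/55693 = 336692/55693
10 + 1/(336692/55693) = 10 + 55693/336692 = 3422613/336692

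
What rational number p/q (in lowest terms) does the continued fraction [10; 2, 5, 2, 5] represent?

1370/131

Start with 5.
2 + 1/(5/1) = 2 + 1/5 = 11/5
5 + 1/(11/5) = 5 + 5/11 = 60/11
2 + 1/(60/11) = 2 + 11/60 = 131/60
10 + 1/(131/60) = 10 + 60/131 = 1370/131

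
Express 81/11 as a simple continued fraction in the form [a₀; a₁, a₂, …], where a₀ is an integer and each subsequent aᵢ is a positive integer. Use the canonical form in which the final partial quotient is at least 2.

Repeatedly divide and take the remainder:
⌊81/11⌋ = 7, remainder 4
⌊11/4⌋ = 2, remainder 3
⌊4/3⌋ = 1, remainder 1
⌊3/1⌋ = 3, remainder 0

[7; 2, 1, 3]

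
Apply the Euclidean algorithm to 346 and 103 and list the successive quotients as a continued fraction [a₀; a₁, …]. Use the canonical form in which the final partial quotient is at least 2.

[3; 2, 1, 3, 1, 1, 1, 2]

Run the Euclidean algorithm, recording each quotient:
346 = 3·103 + 37, so a_0 = 3
103 = 2·37 + 29, so a_1 = 2
37 = 1·29 + 8, so a_2 = 1
29 = 3·8 + 5, so a_3 = 3
8 = 1·5 + 3, so a_4 = 1
5 = 1·3 + 2, so a_5 = 1
3 = 1·2 + 1, so a_6 = 1
2 = 2·1 + 0, so a_7 = 2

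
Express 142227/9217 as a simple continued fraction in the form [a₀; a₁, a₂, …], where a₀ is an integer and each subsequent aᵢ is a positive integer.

Apply division with remainder until the remainder is 0:
142227 = 15·9217 + 3972, so a_0 = 15
9217 = 2·3972 + 1273, so a_1 = 2
3972 = 3·1273 + 153, so a_2 = 3
1273 = 8·153 + 49, so a_3 = 8
153 = 3·49 + 6, so a_4 = 3
49 = 8·6 + 1, so a_5 = 8
6 = 6·1 + 0, so a_6 = 6

[15; 2, 3, 8, 3, 8, 6]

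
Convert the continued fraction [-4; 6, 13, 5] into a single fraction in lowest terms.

-1538/401

a_0 = -4: -4/1
a_1 = 6: -23/6
a_2 = 13: -303/79
a_3 = 5: -1538/401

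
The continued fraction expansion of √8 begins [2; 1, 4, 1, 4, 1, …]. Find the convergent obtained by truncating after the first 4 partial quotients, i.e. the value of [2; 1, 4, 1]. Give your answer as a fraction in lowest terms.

17/6

Compute successive convergents:
a_0 = 2: 2/1
a_1 = 1: 3/1
a_2 = 4: 14/5
a_3 = 1: 17/6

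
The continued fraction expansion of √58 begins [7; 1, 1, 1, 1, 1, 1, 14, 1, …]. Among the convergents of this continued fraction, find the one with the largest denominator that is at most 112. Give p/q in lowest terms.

a_0 = 7: 7/1  (≤ bound)
a_1 = 1: 8/1  (≤ bound)
a_2 = 1: 15/2  (≤ bound)
a_3 = 1: 23/3  (≤ bound)
a_4 = 1: 38/5  (≤ bound)
a_5 = 1: 61/8  (≤ bound)
a_6 = 1: 99/13  (≤ bound)
a_7 = 14: 1447/190  (> 112, stop)

99/13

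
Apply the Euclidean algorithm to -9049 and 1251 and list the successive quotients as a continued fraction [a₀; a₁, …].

[-8; 1, 3, 3, 1, 1, 13, 3]

-9049 = -8·1251 + 959, so a_0 = -8
1251 = 1·959 + 292, so a_1 = 1
959 = 3·292 + 83, so a_2 = 3
292 = 3·83 + 43, so a_3 = 3
83 = 1·43 + 40, so a_4 = 1
43 = 1·40 + 3, so a_5 = 1
40 = 13·3 + 1, so a_6 = 13
3 = 3·1 + 0, so a_7 = 3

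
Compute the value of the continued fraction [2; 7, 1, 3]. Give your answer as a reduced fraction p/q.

Start with 3.
1 + 1/(3/1) = 1 + 1/3 = 4/3
7 + 1/(4/3) = 7 + 3/4 = 31/4
2 + 1/(31/4) = 2 + 4/31 = 66/31

66/31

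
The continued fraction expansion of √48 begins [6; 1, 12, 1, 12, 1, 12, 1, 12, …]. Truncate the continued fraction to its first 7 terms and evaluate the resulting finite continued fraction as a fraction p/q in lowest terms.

17466/2521

Use the convergent recurrence hₖ = aₖ·hₖ₋₁ + hₖ₋₂ (and likewise for the denominators kₖ):
a_0 = 6: 6/1
a_1 = 1: 7/1
a_2 = 12: 90/13
a_3 = 1: 97/14
a_4 = 12: 1254/181
a_5 = 1: 1351/195
a_6 = 12: 17466/2521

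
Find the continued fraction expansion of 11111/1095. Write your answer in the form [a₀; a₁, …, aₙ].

Apply division with remainder until the remainder is 0:
11111 ÷ 1095 → quotient 10, remainder 161
1095 ÷ 161 → quotient 6, remainder 129
161 ÷ 129 → quotient 1, remainder 32
129 ÷ 32 → quotient 4, remainder 1
32 ÷ 1 → quotient 32, remainder 0

[10; 6, 1, 4, 32]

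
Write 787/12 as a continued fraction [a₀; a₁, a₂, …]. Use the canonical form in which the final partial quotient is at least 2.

787 ÷ 12 → quotient 65, remainder 7
12 ÷ 7 → quotient 1, remainder 5
7 ÷ 5 → quotient 1, remainder 2
5 ÷ 2 → quotient 2, remainder 1
2 ÷ 1 → quotient 2, remainder 0

[65; 1, 1, 2, 2]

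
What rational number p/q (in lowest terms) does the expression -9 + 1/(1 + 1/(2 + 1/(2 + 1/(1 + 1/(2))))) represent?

-224/27

a_0 = -9: -9/1
a_1 = 1: -8/1
a_2 = 2: -25/3
a_3 = 2: -58/7
a_4 = 1: -83/10
a_5 = 2: -224/27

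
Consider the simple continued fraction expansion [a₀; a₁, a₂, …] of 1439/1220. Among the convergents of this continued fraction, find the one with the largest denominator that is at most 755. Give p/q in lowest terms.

46/39

List convergents until the denominator exceeds the bound:
a_0 = 1: 1/1  (≤ bound)
a_1 = 5: 6/5  (≤ bound)
a_2 = 1: 7/6  (≤ bound)
a_3 = 1: 13/11  (≤ bound)
a_4 = 3: 46/39  (≤ bound)
a_5 = 31: 1439/1220  (> 755, stop)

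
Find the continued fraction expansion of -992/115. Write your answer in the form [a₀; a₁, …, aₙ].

[-9; 2, 1, 2, 14]

⌊-992/115⌋ = -9, remainder 43
⌊115/43⌋ = 2, remainder 29
⌊43/29⌋ = 1, remainder 14
⌊29/14⌋ = 2, remainder 1
⌊14/1⌋ = 14, remainder 0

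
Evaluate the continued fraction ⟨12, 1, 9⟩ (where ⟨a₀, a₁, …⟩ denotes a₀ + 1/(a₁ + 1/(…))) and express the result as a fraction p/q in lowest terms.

129/10

a_0 = 12: 12/1
a_1 = 1: 13/1
a_2 = 9: 129/10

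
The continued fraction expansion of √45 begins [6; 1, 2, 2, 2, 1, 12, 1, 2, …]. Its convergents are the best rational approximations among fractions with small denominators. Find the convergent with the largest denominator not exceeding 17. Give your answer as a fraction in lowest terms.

List convergents until the denominator exceeds the bound:
a_0 = 6: 6/1  (≤ bound)
a_1 = 1: 7/1  (≤ bound)
a_2 = 2: 20/3  (≤ bound)
a_3 = 2: 47/7  (≤ bound)
a_4 = 2: 114/17  (≤ bound)
a_5 = 1: 161/24  (> 17, stop)

114/17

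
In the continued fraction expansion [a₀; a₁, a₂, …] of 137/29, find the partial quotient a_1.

1

⌊137/29⌋ = 4, remainder 21
⌊29/21⌋ = 1, remainder 8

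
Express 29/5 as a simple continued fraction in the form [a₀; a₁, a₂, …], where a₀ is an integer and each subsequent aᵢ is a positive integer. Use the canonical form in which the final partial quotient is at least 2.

29 = 5·5 + 4, so a_0 = 5
5 = 1·4 + 1, so a_1 = 1
4 = 4·1 + 0, so a_2 = 4

[5; 1, 4]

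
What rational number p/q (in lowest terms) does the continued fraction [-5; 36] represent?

Build up convergents one term at a time:
a_0 = -5: -5/1
a_1 = 36: -179/36

-179/36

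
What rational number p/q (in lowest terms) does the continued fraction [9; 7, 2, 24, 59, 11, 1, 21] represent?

52122759/5706758

Start with 21.
1 + 1/(21/1) = 1 + 1/21 = 22/21
11 + 1/(22/21) = 11 + 21/22 = 263/22
59 + 1/(263/22) = 59 + 22/263 = 15539/263
24 + 1/(15539/263) = 24 + 263/15539 = 373199/15539
2 + 1/(373199/15539) = 2 + 15539/373199 = 761937/373199
7 + 1/(761937/373199) = 7 + 373199/761937 = 5706758/761937
9 + 1/(5706758/761937) = 9 + 761937/5706758 = 52122759/5706758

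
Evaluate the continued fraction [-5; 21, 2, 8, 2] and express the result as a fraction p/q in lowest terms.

a_0 = -5: -5/1
a_1 = 21: -104/21
a_2 = 2: -213/43
a_3 = 8: -1808/365
a_4 = 2: -3829/773

-3829/773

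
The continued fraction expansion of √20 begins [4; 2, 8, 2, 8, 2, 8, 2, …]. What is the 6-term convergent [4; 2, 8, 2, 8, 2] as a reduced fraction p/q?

2889/646

a_0 = 4: 4/1
a_1 = 2: 9/2
a_2 = 8: 76/17
a_3 = 2: 161/36
a_4 = 8: 1364/305
a_5 = 2: 2889/646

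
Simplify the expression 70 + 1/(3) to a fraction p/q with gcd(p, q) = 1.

211/3

Use the convergent recurrence hₖ = aₖ·hₖ₋₁ + hₖ₋₂ (and likewise for the denominators kₖ):
a_0 = 70: 70/1
a_1 = 3: 211/3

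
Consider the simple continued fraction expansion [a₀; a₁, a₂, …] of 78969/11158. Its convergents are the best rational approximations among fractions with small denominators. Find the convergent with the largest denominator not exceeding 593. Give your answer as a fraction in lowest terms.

1281/181

a_0 = 7: 7/1  (≤ bound)
a_1 = 12: 85/12  (≤ bound)
a_2 = 1: 92/13  (≤ bound)
a_3 = 13: 1281/181  (≤ bound)
a_4 = 6: 7778/1099  (> 593, stop)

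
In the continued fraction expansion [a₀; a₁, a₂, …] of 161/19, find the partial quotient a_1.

2

⌊161/19⌋ = 8, remainder 9
⌊19/9⌋ = 2, remainder 1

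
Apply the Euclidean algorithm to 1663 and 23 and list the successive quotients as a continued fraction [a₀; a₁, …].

Repeatedly divide and take the remainder:
⌊1663/23⌋ = 72, remainder 7
⌊23/7⌋ = 3, remainder 2
⌊7/2⌋ = 3, remainder 1
⌊2/1⌋ = 2, remainder 0

[72; 3, 3, 2]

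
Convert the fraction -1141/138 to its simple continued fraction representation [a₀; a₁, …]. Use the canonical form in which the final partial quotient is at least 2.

[-9; 1, 2, 1, 2, 1, 2, 3]

⌊-1141/138⌋ = -9, remainder 101
⌊138/101⌋ = 1, remainder 37
⌊101/37⌋ = 2, remainder 27
⌊37/27⌋ = 1, remainder 10
⌊27/10⌋ = 2, remainder 7
⌊10/7⌋ = 1, remainder 3
⌊7/3⌋ = 2, remainder 1
⌊3/1⌋ = 3, remainder 0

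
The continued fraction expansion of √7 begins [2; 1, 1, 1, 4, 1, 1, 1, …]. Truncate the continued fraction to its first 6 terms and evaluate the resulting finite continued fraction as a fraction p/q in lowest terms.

45/17

a_0 = 2: 2/1
a_1 = 1: 3/1
a_2 = 1: 5/2
a_3 = 1: 8/3
a_4 = 4: 37/14
a_5 = 1: 45/17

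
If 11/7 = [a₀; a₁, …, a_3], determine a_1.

1

⌊11/7⌋ = 1, remainder 4
⌊7/4⌋ = 1, remainder 3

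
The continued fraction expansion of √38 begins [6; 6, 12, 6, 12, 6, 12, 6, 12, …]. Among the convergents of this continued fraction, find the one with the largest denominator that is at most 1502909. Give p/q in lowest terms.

2463306/399601

a_0 = 6: 6/1  (≤ bound)
a_1 = 6: 37/6  (≤ bound)
a_2 = 12: 450/73  (≤ bound)
a_3 = 6: 2737/444  (≤ bound)
a_4 = 12: 33294/5401  (≤ bound)
a_5 = 6: 202501/32850  (≤ bound)
a_6 = 12: 2463306/399601  (≤ bound)
a_7 = 6: 14982337/2430456  (> 1502909, stop)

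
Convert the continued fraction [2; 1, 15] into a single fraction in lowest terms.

47/16

a_0 = 2: 2/1
a_1 = 1: 3/1
a_2 = 15: 47/16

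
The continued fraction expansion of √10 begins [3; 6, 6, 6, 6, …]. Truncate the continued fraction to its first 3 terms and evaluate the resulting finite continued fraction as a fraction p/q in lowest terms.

117/37

Start with 6.
6 + 1/(6/1) = 6 + 1/6 = 37/6
3 + 1/(37/6) = 3 + 6/37 = 117/37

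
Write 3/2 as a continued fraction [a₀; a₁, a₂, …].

[1; 2]

Repeatedly divide and take the remainder:
3 ÷ 2 → quotient 1, remainder 1
2 ÷ 1 → quotient 2, remainder 0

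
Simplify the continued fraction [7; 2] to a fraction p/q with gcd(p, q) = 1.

15/2

Starting at the tail and folding back:
Start with 2.
7 + 1/(2/1) = 7 + 1/2 = 15/2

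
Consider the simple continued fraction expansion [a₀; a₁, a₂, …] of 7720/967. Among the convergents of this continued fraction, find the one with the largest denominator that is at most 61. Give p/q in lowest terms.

a_0 = 7: 7/1  (≤ bound)
a_1 = 1: 8/1  (≤ bound)
a_2 = 59: 479/60  (≤ bound)
a_3 = 2: 966/121  (> 61, stop)

479/60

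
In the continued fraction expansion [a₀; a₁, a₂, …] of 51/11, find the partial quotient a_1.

Repeatedly divide and take the remainder:
⌊51/11⌋ = 4, remainder 7
⌊11/7⌋ = 1, remainder 4

1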